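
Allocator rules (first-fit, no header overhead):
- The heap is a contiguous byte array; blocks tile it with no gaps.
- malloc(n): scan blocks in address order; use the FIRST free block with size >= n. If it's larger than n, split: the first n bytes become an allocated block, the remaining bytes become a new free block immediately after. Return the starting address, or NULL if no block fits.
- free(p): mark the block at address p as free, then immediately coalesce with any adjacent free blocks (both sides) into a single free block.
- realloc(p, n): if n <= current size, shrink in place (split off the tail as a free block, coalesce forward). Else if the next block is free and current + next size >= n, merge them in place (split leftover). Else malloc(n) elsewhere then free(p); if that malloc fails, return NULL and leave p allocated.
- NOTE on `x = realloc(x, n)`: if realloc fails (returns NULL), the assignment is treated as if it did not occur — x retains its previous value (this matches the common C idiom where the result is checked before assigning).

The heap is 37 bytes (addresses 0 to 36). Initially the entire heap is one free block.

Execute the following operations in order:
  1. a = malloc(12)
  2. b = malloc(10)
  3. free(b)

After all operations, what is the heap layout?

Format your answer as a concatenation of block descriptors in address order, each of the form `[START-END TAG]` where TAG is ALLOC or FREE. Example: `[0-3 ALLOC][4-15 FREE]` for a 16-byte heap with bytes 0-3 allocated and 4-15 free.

Op 1: a = malloc(12) -> a = 0; heap: [0-11 ALLOC][12-36 FREE]
Op 2: b = malloc(10) -> b = 12; heap: [0-11 ALLOC][12-21 ALLOC][22-36 FREE]
Op 3: free(b) -> (freed b); heap: [0-11 ALLOC][12-36 FREE]

Answer: [0-11 ALLOC][12-36 FREE]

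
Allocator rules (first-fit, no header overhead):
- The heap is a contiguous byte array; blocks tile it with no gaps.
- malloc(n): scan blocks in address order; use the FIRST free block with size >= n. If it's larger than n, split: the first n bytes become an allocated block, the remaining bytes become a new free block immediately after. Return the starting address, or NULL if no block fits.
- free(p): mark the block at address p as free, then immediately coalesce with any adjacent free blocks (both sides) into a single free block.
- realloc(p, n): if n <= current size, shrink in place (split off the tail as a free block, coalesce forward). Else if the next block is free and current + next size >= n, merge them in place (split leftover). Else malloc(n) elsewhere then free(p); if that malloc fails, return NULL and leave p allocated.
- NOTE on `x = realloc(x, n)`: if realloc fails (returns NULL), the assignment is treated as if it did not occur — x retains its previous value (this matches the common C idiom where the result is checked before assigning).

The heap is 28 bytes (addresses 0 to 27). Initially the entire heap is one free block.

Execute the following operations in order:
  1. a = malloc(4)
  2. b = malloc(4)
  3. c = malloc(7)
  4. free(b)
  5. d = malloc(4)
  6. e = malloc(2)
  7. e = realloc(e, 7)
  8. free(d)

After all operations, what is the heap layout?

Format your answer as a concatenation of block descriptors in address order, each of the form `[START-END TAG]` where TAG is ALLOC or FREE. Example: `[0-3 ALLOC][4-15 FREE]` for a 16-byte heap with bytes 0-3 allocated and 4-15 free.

Answer: [0-3 ALLOC][4-7 FREE][8-14 ALLOC][15-21 ALLOC][22-27 FREE]

Derivation:
Op 1: a = malloc(4) -> a = 0; heap: [0-3 ALLOC][4-27 FREE]
Op 2: b = malloc(4) -> b = 4; heap: [0-3 ALLOC][4-7 ALLOC][8-27 FREE]
Op 3: c = malloc(7) -> c = 8; heap: [0-3 ALLOC][4-7 ALLOC][8-14 ALLOC][15-27 FREE]
Op 4: free(b) -> (freed b); heap: [0-3 ALLOC][4-7 FREE][8-14 ALLOC][15-27 FREE]
Op 5: d = malloc(4) -> d = 4; heap: [0-3 ALLOC][4-7 ALLOC][8-14 ALLOC][15-27 FREE]
Op 6: e = malloc(2) -> e = 15; heap: [0-3 ALLOC][4-7 ALLOC][8-14 ALLOC][15-16 ALLOC][17-27 FREE]
Op 7: e = realloc(e, 7) -> e = 15; heap: [0-3 ALLOC][4-7 ALLOC][8-14 ALLOC][15-21 ALLOC][22-27 FREE]
Op 8: free(d) -> (freed d); heap: [0-3 ALLOC][4-7 FREE][8-14 ALLOC][15-21 ALLOC][22-27 FREE]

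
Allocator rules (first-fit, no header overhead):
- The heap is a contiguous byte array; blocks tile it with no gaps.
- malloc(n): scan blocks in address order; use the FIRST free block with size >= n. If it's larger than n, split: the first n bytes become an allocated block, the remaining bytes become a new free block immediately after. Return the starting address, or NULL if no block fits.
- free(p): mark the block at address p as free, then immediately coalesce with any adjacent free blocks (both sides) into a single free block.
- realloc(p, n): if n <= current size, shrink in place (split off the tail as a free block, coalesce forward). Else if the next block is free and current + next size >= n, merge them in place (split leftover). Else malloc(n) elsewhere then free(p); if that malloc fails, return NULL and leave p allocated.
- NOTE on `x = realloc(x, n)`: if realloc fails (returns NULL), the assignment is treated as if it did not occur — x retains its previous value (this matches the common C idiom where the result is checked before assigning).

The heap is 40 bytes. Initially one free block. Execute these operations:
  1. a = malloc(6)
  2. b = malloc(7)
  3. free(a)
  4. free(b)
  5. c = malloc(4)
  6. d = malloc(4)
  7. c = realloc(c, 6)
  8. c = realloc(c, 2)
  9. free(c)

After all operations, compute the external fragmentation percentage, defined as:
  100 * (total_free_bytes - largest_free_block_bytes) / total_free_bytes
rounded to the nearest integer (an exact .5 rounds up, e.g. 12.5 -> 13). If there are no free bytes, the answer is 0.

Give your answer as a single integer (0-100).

Op 1: a = malloc(6) -> a = 0; heap: [0-5 ALLOC][6-39 FREE]
Op 2: b = malloc(7) -> b = 6; heap: [0-5 ALLOC][6-12 ALLOC][13-39 FREE]
Op 3: free(a) -> (freed a); heap: [0-5 FREE][6-12 ALLOC][13-39 FREE]
Op 4: free(b) -> (freed b); heap: [0-39 FREE]
Op 5: c = malloc(4) -> c = 0; heap: [0-3 ALLOC][4-39 FREE]
Op 6: d = malloc(4) -> d = 4; heap: [0-3 ALLOC][4-7 ALLOC][8-39 FREE]
Op 7: c = realloc(c, 6) -> c = 8; heap: [0-3 FREE][4-7 ALLOC][8-13 ALLOC][14-39 FREE]
Op 8: c = realloc(c, 2) -> c = 8; heap: [0-3 FREE][4-7 ALLOC][8-9 ALLOC][10-39 FREE]
Op 9: free(c) -> (freed c); heap: [0-3 FREE][4-7 ALLOC][8-39 FREE]
Free blocks: [4 32] total_free=36 largest=32 -> 100*(36-32)/36 = 400/36 ≈ 11.111 -> rounds to 11

Answer: 11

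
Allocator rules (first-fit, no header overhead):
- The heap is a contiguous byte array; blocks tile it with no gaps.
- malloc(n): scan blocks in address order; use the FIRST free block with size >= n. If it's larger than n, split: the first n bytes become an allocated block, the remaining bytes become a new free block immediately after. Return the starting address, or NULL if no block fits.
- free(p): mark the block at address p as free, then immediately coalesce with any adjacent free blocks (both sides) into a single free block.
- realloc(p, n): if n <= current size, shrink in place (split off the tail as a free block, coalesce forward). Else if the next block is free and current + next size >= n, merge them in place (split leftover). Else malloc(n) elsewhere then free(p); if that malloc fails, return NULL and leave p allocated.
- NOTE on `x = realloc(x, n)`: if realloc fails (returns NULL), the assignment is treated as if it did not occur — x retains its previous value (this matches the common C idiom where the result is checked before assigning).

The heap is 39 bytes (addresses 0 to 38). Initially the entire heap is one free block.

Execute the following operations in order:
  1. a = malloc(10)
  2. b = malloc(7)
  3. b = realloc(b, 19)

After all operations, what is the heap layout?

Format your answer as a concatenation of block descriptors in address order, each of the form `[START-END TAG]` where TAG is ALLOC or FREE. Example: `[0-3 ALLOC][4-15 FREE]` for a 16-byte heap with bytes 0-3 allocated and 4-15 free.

Answer: [0-9 ALLOC][10-28 ALLOC][29-38 FREE]

Derivation:
Op 1: a = malloc(10) -> a = 0; heap: [0-9 ALLOC][10-38 FREE]
Op 2: b = malloc(7) -> b = 10; heap: [0-9 ALLOC][10-16 ALLOC][17-38 FREE]
Op 3: b = realloc(b, 19) -> b = 10; heap: [0-9 ALLOC][10-28 ALLOC][29-38 FREE]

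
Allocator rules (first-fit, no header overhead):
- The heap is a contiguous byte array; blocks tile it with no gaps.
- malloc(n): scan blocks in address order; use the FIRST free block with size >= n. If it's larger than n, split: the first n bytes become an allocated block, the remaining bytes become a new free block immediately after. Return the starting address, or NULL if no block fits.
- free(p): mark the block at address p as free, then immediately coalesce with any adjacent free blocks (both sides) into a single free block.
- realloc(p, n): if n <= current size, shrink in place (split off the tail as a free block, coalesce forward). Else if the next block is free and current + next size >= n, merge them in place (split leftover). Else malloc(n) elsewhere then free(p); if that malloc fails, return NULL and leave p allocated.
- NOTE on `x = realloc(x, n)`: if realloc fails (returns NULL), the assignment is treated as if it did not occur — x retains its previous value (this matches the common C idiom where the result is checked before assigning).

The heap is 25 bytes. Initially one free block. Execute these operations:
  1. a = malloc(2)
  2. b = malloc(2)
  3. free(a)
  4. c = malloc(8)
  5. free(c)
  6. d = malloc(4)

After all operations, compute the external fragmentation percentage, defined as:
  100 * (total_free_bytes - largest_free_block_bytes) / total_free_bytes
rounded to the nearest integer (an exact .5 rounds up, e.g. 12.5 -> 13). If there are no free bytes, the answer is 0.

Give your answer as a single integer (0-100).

Op 1: a = malloc(2) -> a = 0; heap: [0-1 ALLOC][2-24 FREE]
Op 2: b = malloc(2) -> b = 2; heap: [0-1 ALLOC][2-3 ALLOC][4-24 FREE]
Op 3: free(a) -> (freed a); heap: [0-1 FREE][2-3 ALLOC][4-24 FREE]
Op 4: c = malloc(8) -> c = 4; heap: [0-1 FREE][2-3 ALLOC][4-11 ALLOC][12-24 FREE]
Op 5: free(c) -> (freed c); heap: [0-1 FREE][2-3 ALLOC][4-24 FREE]
Op 6: d = malloc(4) -> d = 4; heap: [0-1 FREE][2-3 ALLOC][4-7 ALLOC][8-24 FREE]
Free blocks: [2 17] total_free=19 largest=17 -> 100*(19-17)/19 = 200/19 ≈ 10.526 -> rounds to 11

Answer: 11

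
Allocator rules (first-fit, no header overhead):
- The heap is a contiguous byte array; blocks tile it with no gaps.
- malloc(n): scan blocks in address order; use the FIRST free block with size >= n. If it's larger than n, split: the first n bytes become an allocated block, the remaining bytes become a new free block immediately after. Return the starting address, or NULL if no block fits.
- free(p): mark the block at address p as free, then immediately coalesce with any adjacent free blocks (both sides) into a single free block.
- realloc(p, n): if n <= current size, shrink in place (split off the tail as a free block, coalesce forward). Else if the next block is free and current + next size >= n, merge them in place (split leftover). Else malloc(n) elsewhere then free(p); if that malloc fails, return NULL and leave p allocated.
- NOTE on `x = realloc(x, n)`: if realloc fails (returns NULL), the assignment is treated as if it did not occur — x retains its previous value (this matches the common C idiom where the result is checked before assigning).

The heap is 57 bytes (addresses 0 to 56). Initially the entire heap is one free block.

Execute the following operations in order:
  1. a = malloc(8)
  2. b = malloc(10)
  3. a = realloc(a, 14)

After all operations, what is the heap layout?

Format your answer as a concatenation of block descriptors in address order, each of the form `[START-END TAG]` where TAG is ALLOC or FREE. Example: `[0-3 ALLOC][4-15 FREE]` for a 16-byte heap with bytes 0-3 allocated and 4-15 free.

Answer: [0-7 FREE][8-17 ALLOC][18-31 ALLOC][32-56 FREE]

Derivation:
Op 1: a = malloc(8) -> a = 0; heap: [0-7 ALLOC][8-56 FREE]
Op 2: b = malloc(10) -> b = 8; heap: [0-7 ALLOC][8-17 ALLOC][18-56 FREE]
Op 3: a = realloc(a, 14) -> a = 18; heap: [0-7 FREE][8-17 ALLOC][18-31 ALLOC][32-56 FREE]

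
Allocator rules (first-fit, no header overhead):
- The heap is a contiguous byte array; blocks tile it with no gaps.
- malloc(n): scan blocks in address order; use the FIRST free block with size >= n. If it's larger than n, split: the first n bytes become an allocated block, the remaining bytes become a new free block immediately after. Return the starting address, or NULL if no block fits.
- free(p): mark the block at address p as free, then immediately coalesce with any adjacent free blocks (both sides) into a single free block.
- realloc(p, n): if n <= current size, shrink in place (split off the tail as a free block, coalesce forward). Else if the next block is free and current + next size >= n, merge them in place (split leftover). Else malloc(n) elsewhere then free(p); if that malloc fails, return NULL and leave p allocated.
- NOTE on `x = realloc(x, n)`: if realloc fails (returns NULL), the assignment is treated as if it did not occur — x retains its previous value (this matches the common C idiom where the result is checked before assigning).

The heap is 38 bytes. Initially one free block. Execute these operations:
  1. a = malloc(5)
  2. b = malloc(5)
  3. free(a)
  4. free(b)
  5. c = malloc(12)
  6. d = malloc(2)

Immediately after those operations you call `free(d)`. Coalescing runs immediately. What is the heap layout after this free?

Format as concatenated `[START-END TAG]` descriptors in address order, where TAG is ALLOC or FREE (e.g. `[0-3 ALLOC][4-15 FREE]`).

Op 1: a = malloc(5) -> a = 0; heap: [0-4 ALLOC][5-37 FREE]
Op 2: b = malloc(5) -> b = 5; heap: [0-4 ALLOC][5-9 ALLOC][10-37 FREE]
Op 3: free(a) -> (freed a); heap: [0-4 FREE][5-9 ALLOC][10-37 FREE]
Op 4: free(b) -> (freed b); heap: [0-37 FREE]
Op 5: c = malloc(12) -> c = 0; heap: [0-11 ALLOC][12-37 FREE]
Op 6: d = malloc(2) -> d = 12; heap: [0-11 ALLOC][12-13 ALLOC][14-37 FREE]
free(d): d = 12 -> block [12-13 ALLOC]; mark free, coalesce with adjacent free neighbors -> [0-11 ALLOC][12-37 FREE]

Answer: [0-11 ALLOC][12-37 FREE]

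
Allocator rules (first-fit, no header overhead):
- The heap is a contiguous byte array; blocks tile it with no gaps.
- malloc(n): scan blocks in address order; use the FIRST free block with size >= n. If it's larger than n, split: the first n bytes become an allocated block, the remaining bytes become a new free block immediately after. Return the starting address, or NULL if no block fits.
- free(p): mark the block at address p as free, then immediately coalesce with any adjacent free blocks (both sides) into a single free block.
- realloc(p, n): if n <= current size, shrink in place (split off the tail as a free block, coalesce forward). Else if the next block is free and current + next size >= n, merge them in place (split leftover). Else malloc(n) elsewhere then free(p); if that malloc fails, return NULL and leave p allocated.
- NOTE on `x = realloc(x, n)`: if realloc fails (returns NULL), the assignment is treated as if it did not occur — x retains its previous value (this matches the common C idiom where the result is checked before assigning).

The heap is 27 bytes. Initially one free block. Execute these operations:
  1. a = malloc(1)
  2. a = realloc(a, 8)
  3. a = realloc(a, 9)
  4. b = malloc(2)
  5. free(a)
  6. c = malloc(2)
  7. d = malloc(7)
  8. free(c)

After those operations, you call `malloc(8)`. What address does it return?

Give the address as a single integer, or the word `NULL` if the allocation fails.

Op 1: a = malloc(1) -> a = 0; heap: [0-0 ALLOC][1-26 FREE]
Op 2: a = realloc(a, 8) -> a = 0; heap: [0-7 ALLOC][8-26 FREE]
Op 3: a = realloc(a, 9) -> a = 0; heap: [0-8 ALLOC][9-26 FREE]
Op 4: b = malloc(2) -> b = 9; heap: [0-8 ALLOC][9-10 ALLOC][11-26 FREE]
Op 5: free(a) -> (freed a); heap: [0-8 FREE][9-10 ALLOC][11-26 FREE]
Op 6: c = malloc(2) -> c = 0; heap: [0-1 ALLOC][2-8 FREE][9-10 ALLOC][11-26 FREE]
Op 7: d = malloc(7) -> d = 2; heap: [0-1 ALLOC][2-8 ALLOC][9-10 ALLOC][11-26 FREE]
Op 8: free(c) -> (freed c); heap: [0-1 FREE][2-8 ALLOC][9-10 ALLOC][11-26 FREE]
malloc(8): first-fit scan over [0-1 FREE][2-8 ALLOC][9-10 ALLOC][11-26 FREE] -> 11

Answer: 11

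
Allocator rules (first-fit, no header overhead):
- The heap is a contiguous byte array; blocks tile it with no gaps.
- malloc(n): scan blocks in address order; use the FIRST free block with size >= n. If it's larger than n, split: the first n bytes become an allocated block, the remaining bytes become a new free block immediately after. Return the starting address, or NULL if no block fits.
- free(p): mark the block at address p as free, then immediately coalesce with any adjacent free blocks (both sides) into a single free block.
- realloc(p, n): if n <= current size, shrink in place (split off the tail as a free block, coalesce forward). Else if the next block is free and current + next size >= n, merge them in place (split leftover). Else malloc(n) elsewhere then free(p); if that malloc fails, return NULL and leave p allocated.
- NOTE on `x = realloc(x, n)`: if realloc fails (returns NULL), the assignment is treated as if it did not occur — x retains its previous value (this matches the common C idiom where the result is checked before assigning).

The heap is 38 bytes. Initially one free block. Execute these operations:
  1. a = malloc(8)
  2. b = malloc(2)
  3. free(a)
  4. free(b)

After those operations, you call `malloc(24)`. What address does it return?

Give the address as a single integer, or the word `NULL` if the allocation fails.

Answer: 0

Derivation:
Op 1: a = malloc(8) -> a = 0; heap: [0-7 ALLOC][8-37 FREE]
Op 2: b = malloc(2) -> b = 8; heap: [0-7 ALLOC][8-9 ALLOC][10-37 FREE]
Op 3: free(a) -> (freed a); heap: [0-7 FREE][8-9 ALLOC][10-37 FREE]
Op 4: free(b) -> (freed b); heap: [0-37 FREE]
malloc(24): first-fit scan over [0-37 FREE] -> 0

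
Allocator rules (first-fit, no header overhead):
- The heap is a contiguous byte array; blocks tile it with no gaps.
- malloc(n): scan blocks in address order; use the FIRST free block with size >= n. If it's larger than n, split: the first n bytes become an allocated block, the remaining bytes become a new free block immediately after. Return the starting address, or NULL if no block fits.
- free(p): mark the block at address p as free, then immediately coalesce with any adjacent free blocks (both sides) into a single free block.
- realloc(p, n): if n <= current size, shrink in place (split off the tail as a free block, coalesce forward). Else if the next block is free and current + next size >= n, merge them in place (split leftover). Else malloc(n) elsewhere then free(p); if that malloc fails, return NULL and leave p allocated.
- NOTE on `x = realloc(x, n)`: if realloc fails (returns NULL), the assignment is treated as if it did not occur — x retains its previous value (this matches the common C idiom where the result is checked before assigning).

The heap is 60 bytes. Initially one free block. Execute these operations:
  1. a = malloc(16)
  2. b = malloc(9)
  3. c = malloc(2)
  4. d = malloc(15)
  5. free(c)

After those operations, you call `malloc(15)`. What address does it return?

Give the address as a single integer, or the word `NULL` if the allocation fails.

Answer: 42

Derivation:
Op 1: a = malloc(16) -> a = 0; heap: [0-15 ALLOC][16-59 FREE]
Op 2: b = malloc(9) -> b = 16; heap: [0-15 ALLOC][16-24 ALLOC][25-59 FREE]
Op 3: c = malloc(2) -> c = 25; heap: [0-15 ALLOC][16-24 ALLOC][25-26 ALLOC][27-59 FREE]
Op 4: d = malloc(15) -> d = 27; heap: [0-15 ALLOC][16-24 ALLOC][25-26 ALLOC][27-41 ALLOC][42-59 FREE]
Op 5: free(c) -> (freed c); heap: [0-15 ALLOC][16-24 ALLOC][25-26 FREE][27-41 ALLOC][42-59 FREE]
malloc(15): first-fit scan over [0-15 ALLOC][16-24 ALLOC][25-26 FREE][27-41 ALLOC][42-59 FREE] -> 42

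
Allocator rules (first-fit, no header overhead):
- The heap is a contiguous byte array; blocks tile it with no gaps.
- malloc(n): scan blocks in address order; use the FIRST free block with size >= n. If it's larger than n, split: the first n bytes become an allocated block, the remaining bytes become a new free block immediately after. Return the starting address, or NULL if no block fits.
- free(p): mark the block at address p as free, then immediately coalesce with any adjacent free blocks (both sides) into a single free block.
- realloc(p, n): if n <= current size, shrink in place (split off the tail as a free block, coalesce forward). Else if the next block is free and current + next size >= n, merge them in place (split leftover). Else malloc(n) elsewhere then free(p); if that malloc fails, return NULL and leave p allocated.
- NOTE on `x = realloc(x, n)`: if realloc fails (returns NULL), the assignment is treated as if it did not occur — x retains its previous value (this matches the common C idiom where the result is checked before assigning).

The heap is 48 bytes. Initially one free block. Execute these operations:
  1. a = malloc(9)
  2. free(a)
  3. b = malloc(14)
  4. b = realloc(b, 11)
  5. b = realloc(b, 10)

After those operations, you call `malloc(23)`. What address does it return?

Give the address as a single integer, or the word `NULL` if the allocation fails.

Answer: 10

Derivation:
Op 1: a = malloc(9) -> a = 0; heap: [0-8 ALLOC][9-47 FREE]
Op 2: free(a) -> (freed a); heap: [0-47 FREE]
Op 3: b = malloc(14) -> b = 0; heap: [0-13 ALLOC][14-47 FREE]
Op 4: b = realloc(b, 11) -> b = 0; heap: [0-10 ALLOC][11-47 FREE]
Op 5: b = realloc(b, 10) -> b = 0; heap: [0-9 ALLOC][10-47 FREE]
malloc(23): first-fit scan over [0-9 ALLOC][10-47 FREE] -> 10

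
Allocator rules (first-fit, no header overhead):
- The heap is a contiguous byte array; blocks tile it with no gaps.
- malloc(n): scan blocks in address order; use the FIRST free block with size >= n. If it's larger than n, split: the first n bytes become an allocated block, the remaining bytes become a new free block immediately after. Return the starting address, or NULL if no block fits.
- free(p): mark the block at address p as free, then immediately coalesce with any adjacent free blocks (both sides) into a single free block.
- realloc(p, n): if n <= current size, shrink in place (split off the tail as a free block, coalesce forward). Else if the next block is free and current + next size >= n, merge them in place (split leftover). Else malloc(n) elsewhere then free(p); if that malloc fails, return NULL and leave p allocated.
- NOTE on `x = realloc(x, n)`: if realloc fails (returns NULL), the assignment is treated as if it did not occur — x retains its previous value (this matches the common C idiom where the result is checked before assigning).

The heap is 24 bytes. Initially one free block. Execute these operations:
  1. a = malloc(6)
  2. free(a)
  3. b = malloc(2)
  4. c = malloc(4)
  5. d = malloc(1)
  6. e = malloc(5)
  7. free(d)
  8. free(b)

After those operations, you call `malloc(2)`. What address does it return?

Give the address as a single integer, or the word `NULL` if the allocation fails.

Answer: 0

Derivation:
Op 1: a = malloc(6) -> a = 0; heap: [0-5 ALLOC][6-23 FREE]
Op 2: free(a) -> (freed a); heap: [0-23 FREE]
Op 3: b = malloc(2) -> b = 0; heap: [0-1 ALLOC][2-23 FREE]
Op 4: c = malloc(4) -> c = 2; heap: [0-1 ALLOC][2-5 ALLOC][6-23 FREE]
Op 5: d = malloc(1) -> d = 6; heap: [0-1 ALLOC][2-5 ALLOC][6-6 ALLOC][7-23 FREE]
Op 6: e = malloc(5) -> e = 7; heap: [0-1 ALLOC][2-5 ALLOC][6-6 ALLOC][7-11 ALLOC][12-23 FREE]
Op 7: free(d) -> (freed d); heap: [0-1 ALLOC][2-5 ALLOC][6-6 FREE][7-11 ALLOC][12-23 FREE]
Op 8: free(b) -> (freed b); heap: [0-1 FREE][2-5 ALLOC][6-6 FREE][7-11 ALLOC][12-23 FREE]
malloc(2): first-fit scan over [0-1 FREE][2-5 ALLOC][6-6 FREE][7-11 ALLOC][12-23 FREE] -> 0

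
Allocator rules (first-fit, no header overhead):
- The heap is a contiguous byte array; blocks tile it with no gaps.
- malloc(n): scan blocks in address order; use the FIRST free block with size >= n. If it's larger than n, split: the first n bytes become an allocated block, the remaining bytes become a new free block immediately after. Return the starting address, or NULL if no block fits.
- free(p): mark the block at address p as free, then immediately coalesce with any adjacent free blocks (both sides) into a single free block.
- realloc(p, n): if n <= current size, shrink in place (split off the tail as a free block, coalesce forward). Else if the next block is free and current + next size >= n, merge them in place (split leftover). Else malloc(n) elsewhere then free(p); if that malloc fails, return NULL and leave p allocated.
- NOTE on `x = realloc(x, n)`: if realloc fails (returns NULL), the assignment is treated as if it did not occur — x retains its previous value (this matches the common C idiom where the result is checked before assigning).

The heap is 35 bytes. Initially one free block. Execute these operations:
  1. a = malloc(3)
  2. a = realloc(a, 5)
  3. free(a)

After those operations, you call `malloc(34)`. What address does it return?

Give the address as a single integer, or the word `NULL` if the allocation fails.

Answer: 0

Derivation:
Op 1: a = malloc(3) -> a = 0; heap: [0-2 ALLOC][3-34 FREE]
Op 2: a = realloc(a, 5) -> a = 0; heap: [0-4 ALLOC][5-34 FREE]
Op 3: free(a) -> (freed a); heap: [0-34 FREE]
malloc(34): first-fit scan over [0-34 FREE] -> 0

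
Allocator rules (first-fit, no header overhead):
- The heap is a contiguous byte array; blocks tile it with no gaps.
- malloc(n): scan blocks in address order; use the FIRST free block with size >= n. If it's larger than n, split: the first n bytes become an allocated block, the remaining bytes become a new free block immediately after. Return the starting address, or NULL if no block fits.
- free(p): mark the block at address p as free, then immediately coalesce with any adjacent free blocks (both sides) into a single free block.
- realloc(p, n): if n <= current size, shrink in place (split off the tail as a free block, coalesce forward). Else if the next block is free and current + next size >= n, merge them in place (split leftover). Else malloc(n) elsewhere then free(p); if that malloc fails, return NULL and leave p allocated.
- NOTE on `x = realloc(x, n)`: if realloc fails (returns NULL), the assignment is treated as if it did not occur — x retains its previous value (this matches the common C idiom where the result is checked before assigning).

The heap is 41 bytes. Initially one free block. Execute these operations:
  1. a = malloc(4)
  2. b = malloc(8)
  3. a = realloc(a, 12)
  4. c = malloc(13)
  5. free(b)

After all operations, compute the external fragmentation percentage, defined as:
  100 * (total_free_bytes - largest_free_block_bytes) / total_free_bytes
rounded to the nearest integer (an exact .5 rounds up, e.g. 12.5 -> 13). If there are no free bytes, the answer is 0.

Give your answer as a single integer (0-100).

Answer: 25

Derivation:
Op 1: a = malloc(4) -> a = 0; heap: [0-3 ALLOC][4-40 FREE]
Op 2: b = malloc(8) -> b = 4; heap: [0-3 ALLOC][4-11 ALLOC][12-40 FREE]
Op 3: a = realloc(a, 12) -> a = 12; heap: [0-3 FREE][4-11 ALLOC][12-23 ALLOC][24-40 FREE]
Op 4: c = malloc(13) -> c = 24; heap: [0-3 FREE][4-11 ALLOC][12-23 ALLOC][24-36 ALLOC][37-40 FREE]
Op 5: free(b) -> (freed b); heap: [0-11 FREE][12-23 ALLOC][24-36 ALLOC][37-40 FREE]
Free blocks: [12 4] total_free=16 largest=12 -> 100*(16-12)/16 = 400/16 = 25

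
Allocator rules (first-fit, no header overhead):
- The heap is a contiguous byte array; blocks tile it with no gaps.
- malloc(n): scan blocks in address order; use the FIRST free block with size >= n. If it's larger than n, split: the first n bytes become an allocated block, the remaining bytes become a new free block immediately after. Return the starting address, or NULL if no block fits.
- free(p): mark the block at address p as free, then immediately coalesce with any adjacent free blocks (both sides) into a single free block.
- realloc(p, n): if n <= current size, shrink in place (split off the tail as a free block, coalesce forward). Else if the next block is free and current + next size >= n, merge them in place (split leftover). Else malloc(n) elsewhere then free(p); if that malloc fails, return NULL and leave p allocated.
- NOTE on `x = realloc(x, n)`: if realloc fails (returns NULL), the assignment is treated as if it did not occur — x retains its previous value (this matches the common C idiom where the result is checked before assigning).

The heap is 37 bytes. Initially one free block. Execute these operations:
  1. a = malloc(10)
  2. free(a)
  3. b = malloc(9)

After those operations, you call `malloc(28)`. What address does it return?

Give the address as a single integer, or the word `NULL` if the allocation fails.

Op 1: a = malloc(10) -> a = 0; heap: [0-9 ALLOC][10-36 FREE]
Op 2: free(a) -> (freed a); heap: [0-36 FREE]
Op 3: b = malloc(9) -> b = 0; heap: [0-8 ALLOC][9-36 FREE]
malloc(28): first-fit scan over [0-8 ALLOC][9-36 FREE] -> 9

Answer: 9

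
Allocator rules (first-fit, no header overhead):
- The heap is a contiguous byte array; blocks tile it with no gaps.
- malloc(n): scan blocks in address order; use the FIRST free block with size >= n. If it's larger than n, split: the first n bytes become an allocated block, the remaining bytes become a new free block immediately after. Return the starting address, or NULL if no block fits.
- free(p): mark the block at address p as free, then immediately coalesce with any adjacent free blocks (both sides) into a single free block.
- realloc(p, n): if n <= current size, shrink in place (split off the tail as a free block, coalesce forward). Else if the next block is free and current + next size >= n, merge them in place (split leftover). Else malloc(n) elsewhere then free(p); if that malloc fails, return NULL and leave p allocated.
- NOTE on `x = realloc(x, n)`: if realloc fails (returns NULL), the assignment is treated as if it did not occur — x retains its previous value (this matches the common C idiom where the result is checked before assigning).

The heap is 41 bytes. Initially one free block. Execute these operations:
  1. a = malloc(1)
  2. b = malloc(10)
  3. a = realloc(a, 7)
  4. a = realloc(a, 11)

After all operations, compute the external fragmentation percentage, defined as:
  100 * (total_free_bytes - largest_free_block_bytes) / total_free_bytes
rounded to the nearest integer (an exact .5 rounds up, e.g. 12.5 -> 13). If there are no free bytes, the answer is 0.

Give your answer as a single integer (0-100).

Answer: 5

Derivation:
Op 1: a = malloc(1) -> a = 0; heap: [0-0 ALLOC][1-40 FREE]
Op 2: b = malloc(10) -> b = 1; heap: [0-0 ALLOC][1-10 ALLOC][11-40 FREE]
Op 3: a = realloc(a, 7) -> a = 11; heap: [0-0 FREE][1-10 ALLOC][11-17 ALLOC][18-40 FREE]
Op 4: a = realloc(a, 11) -> a = 11; heap: [0-0 FREE][1-10 ALLOC][11-21 ALLOC][22-40 FREE]
Free blocks: [1 19] total_free=20 largest=19 -> 100*(20-19)/20 = 100/20 = 5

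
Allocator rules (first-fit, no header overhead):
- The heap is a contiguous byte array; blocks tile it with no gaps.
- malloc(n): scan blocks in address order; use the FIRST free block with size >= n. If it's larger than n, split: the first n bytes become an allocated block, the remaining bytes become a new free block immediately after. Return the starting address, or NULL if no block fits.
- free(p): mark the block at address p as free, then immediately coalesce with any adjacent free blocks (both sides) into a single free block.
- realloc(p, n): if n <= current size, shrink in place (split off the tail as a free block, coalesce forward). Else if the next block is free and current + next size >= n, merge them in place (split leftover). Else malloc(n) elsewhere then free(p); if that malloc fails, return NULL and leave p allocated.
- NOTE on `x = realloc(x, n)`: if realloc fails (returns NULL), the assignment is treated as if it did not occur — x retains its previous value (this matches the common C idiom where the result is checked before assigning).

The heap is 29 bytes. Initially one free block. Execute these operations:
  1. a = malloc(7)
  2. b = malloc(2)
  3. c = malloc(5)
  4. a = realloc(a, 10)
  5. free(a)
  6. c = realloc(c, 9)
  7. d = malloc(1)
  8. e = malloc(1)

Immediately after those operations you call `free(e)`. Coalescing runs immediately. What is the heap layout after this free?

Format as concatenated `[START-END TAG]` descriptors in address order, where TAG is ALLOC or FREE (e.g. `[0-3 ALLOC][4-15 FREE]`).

Answer: [0-0 ALLOC][1-6 FREE][7-8 ALLOC][9-17 ALLOC][18-28 FREE]

Derivation:
Op 1: a = malloc(7) -> a = 0; heap: [0-6 ALLOC][7-28 FREE]
Op 2: b = malloc(2) -> b = 7; heap: [0-6 ALLOC][7-8 ALLOC][9-28 FREE]
Op 3: c = malloc(5) -> c = 9; heap: [0-6 ALLOC][7-8 ALLOC][9-13 ALLOC][14-28 FREE]
Op 4: a = realloc(a, 10) -> a = 14; heap: [0-6 FREE][7-8 ALLOC][9-13 ALLOC][14-23 ALLOC][24-28 FREE]
Op 5: free(a) -> (freed a); heap: [0-6 FREE][7-8 ALLOC][9-13 ALLOC][14-28 FREE]
Op 6: c = realloc(c, 9) -> c = 9; heap: [0-6 FREE][7-8 ALLOC][9-17 ALLOC][18-28 FREE]
Op 7: d = malloc(1) -> d = 0; heap: [0-0 ALLOC][1-6 FREE][7-8 ALLOC][9-17 ALLOC][18-28 FREE]
Op 8: e = malloc(1) -> e = 1; heap: [0-0 ALLOC][1-1 ALLOC][2-6 FREE][7-8 ALLOC][9-17 ALLOC][18-28 FREE]
free(e): e = 1 -> block [1-1 ALLOC]; mark free, coalesce with adjacent free neighbors -> [0-0 ALLOC][1-6 FREE][7-8 ALLOC][9-17 ALLOC][18-28 FREE]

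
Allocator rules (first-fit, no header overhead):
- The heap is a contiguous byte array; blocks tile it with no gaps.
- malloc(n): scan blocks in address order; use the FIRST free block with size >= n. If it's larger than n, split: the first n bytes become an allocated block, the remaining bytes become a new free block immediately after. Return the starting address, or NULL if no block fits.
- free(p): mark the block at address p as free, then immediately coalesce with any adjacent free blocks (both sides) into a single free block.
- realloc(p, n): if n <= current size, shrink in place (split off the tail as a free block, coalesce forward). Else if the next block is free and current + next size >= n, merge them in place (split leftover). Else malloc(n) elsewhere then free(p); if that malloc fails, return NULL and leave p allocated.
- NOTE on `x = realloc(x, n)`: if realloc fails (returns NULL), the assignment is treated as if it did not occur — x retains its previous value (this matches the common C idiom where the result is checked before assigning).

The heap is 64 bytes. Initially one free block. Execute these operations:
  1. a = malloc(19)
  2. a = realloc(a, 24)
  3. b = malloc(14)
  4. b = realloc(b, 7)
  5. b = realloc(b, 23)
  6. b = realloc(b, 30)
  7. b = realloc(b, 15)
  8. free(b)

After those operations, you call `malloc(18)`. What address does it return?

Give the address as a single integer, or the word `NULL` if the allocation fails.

Answer: 24

Derivation:
Op 1: a = malloc(19) -> a = 0; heap: [0-18 ALLOC][19-63 FREE]
Op 2: a = realloc(a, 24) -> a = 0; heap: [0-23 ALLOC][24-63 FREE]
Op 3: b = malloc(14) -> b = 24; heap: [0-23 ALLOC][24-37 ALLOC][38-63 FREE]
Op 4: b = realloc(b, 7) -> b = 24; heap: [0-23 ALLOC][24-30 ALLOC][31-63 FREE]
Op 5: b = realloc(b, 23) -> b = 24; heap: [0-23 ALLOC][24-46 ALLOC][47-63 FREE]
Op 6: b = realloc(b, 30) -> b = 24; heap: [0-23 ALLOC][24-53 ALLOC][54-63 FREE]
Op 7: b = realloc(b, 15) -> b = 24; heap: [0-23 ALLOC][24-38 ALLOC][39-63 FREE]
Op 8: free(b) -> (freed b); heap: [0-23 ALLOC][24-63 FREE]
malloc(18): first-fit scan over [0-23 ALLOC][24-63 FREE] -> 24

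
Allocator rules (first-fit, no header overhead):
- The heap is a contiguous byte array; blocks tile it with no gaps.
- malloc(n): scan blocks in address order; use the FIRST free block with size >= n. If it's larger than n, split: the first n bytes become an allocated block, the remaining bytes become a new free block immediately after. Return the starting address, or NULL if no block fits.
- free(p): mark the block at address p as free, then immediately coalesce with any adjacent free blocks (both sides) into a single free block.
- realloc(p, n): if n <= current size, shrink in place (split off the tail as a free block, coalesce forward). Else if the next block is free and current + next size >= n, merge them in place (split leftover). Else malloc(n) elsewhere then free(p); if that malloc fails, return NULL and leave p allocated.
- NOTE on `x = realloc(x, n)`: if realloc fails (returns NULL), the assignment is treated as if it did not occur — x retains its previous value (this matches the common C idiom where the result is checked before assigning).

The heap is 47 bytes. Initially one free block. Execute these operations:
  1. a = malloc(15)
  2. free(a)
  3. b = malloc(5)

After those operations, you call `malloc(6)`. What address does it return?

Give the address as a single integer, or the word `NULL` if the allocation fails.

Answer: 5

Derivation:
Op 1: a = malloc(15) -> a = 0; heap: [0-14 ALLOC][15-46 FREE]
Op 2: free(a) -> (freed a); heap: [0-46 FREE]
Op 3: b = malloc(5) -> b = 0; heap: [0-4 ALLOC][5-46 FREE]
malloc(6): first-fit scan over [0-4 ALLOC][5-46 FREE] -> 5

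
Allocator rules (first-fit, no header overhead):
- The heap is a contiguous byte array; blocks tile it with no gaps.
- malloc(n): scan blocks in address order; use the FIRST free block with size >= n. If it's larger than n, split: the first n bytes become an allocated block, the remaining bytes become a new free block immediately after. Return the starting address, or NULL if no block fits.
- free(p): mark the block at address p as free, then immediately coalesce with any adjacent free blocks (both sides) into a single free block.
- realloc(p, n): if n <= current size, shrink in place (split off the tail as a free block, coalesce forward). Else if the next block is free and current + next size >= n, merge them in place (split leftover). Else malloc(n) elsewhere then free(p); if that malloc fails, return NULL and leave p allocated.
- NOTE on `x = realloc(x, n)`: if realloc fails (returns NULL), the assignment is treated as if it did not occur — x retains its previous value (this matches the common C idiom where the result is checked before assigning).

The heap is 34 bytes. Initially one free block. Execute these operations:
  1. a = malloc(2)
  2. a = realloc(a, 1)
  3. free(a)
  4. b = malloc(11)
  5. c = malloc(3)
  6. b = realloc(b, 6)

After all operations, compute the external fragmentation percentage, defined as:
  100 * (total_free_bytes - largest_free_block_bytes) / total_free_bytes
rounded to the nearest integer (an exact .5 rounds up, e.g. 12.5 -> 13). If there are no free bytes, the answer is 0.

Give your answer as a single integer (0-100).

Op 1: a = malloc(2) -> a = 0; heap: [0-1 ALLOC][2-33 FREE]
Op 2: a = realloc(a, 1) -> a = 0; heap: [0-0 ALLOC][1-33 FREE]
Op 3: free(a) -> (freed a); heap: [0-33 FREE]
Op 4: b = malloc(11) -> b = 0; heap: [0-10 ALLOC][11-33 FREE]
Op 5: c = malloc(3) -> c = 11; heap: [0-10 ALLOC][11-13 ALLOC][14-33 FREE]
Op 6: b = realloc(b, 6) -> b = 0; heap: [0-5 ALLOC][6-10 FREE][11-13 ALLOC][14-33 FREE]
Free blocks: [5 20] total_free=25 largest=20 -> 100*(25-20)/25 = 500/25 = 20

Answer: 20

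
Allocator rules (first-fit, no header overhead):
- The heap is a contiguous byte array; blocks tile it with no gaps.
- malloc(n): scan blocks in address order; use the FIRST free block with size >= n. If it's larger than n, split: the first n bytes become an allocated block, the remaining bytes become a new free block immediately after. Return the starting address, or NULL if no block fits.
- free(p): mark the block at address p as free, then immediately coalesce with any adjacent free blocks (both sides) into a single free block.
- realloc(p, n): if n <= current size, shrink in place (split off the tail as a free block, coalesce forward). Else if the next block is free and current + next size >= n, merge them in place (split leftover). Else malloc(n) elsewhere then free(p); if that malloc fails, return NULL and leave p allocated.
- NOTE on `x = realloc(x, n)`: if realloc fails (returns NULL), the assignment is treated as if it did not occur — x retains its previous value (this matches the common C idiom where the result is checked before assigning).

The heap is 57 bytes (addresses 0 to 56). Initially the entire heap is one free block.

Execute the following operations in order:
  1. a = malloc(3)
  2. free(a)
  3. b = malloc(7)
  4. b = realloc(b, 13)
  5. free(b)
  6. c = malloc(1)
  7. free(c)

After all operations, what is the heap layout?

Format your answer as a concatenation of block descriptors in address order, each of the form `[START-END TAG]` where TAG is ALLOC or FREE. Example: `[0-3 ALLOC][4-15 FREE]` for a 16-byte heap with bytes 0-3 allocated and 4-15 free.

Op 1: a = malloc(3) -> a = 0; heap: [0-2 ALLOC][3-56 FREE]
Op 2: free(a) -> (freed a); heap: [0-56 FREE]
Op 3: b = malloc(7) -> b = 0; heap: [0-6 ALLOC][7-56 FREE]
Op 4: b = realloc(b, 13) -> b = 0; heap: [0-12 ALLOC][13-56 FREE]
Op 5: free(b) -> (freed b); heap: [0-56 FREE]
Op 6: c = malloc(1) -> c = 0; heap: [0-0 ALLOC][1-56 FREE]
Op 7: free(c) -> (freed c); heap: [0-56 FREE]

Answer: [0-56 FREE]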